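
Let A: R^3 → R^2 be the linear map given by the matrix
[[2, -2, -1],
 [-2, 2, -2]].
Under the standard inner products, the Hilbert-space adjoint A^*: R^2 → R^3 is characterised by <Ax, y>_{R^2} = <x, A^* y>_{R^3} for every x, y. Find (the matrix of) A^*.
A^* = A^T =
[[2, -2],
 [-2, 2],
 [-1, -2]]

For real matrices with standard dot products, the defining identity <Ax, y> = <x, A^* y> gives (Ax)^T y = x^T (A^*) y, i.e. x^T A^T y = x^T (A^*) y. Since this holds for all x, y, we must have A^* = A^T. Therefore
A^* =
[[2, -2],
 [-2, 2],
 [-1, -2]].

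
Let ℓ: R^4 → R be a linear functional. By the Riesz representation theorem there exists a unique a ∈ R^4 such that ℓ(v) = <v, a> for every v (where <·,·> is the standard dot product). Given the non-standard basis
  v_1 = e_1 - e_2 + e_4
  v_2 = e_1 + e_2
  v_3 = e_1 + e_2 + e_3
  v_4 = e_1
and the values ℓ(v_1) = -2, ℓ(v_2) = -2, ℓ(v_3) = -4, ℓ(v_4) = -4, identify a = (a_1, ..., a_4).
a = (-4, 2, -2, 4)

Write a = (a_1, ..., a_4) in the standard basis. For each basis vector v_i, ℓ(v_i) = <v_i, a> is a linear equation in the a_j's. Collect the n equations into a matrix system V a = ℓ, where row i of V is v_i (expressed in the standard basis). Since V is invertible (lower-triangular with 1s on the diagonal, up to permutation), solve by back-substitution:
  V =
[[1, -1, 0, 1],
 [1, 1, 0, 0],
 [1, 1, 1, 0],
 [1, 0, 0, 0]]
  V a = (-2, -2, -4, -4)
Solving gives a = (-4, 2, -2, 4).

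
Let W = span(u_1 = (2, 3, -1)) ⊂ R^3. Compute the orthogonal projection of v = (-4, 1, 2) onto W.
proj_W(v) = (-1, -3/2, 1/2)

Set up U = [u_1 | ... | u_1] ∈ R^(3×1). The projector onto W = col(U) is P = U (U^T U)^(-1) U^T.
Compute U^T U =
  [14],
and U^T v = (-7).
Solve U^T U · c = U^T v for the coefficients: c = (-1/2). The projection is proj_W(v) = U c.
Check: (v - proj_W(v)) · u_1 = 0  (should be 0).
Result: proj_W(v) = (-1, -3/2, 1/2).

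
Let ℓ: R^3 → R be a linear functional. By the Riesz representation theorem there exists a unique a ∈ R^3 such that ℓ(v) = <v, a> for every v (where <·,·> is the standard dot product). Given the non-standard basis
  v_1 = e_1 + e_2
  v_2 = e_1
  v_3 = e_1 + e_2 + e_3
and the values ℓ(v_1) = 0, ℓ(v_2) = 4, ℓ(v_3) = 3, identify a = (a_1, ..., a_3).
a = (4, -4, 3)

Write a = (a_1, ..., a_3) in the standard basis. For each basis vector v_i, ℓ(v_i) = <v_i, a> is a linear equation in the a_j's. Collect the n equations into a matrix system V a = ℓ, where row i of V is v_i (expressed in the standard basis). Since V is invertible (lower-triangular with 1s on the diagonal, up to permutation), solve by back-substitution:
  V =
[[1, 1, 0],
 [1, 0, 0],
 [1, 1, 1]]
  V a = (0, 4, 3)
Solving gives a = (4, -4, 3).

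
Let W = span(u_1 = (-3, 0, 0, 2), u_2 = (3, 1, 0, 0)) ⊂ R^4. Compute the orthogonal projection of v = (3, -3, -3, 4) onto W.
proj_W(v) = (75/49, 69/49, 0, 88/49)

Set up U = [u_1 | ... | u_2] ∈ R^(4×2). The projector onto W = col(U) is P = U (U^T U)^(-1) U^T.
Compute U^T U =
  [13, -9]
  [-9, 10],
and U^T v = (-1, 6).
Solve U^T U · c = U^T v for the coefficients: c = (44/49, 69/49). The projection is proj_W(v) = U c.
Check: (v - proj_W(v)) · u_1 = 0  (should be 0).
Check: (v - proj_W(v)) · u_2 = 0  (should be 0).
Result: proj_W(v) = (75/49, 69/49, 0, 88/49).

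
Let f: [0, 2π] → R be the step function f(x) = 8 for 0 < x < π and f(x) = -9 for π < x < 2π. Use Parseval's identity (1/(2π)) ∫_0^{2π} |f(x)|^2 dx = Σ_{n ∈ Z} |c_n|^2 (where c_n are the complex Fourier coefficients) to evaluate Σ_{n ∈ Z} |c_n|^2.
Σ |c_n|^2 = 145/2

Parseval equates the L^2 energy of f (normalised by 1/(2π)) with the ℓ^2 sum of its Fourier coefficients: (1/(2π)) ∫_0^{2π} |f|^2 = Σ |c_n|^2.
Compute the left side: (1/(2π)) [∫_0^π 8^2 dx + ∫_π^{2π} (-9)^2 dx] = (1/(2π)) · (64π + 81π) = (64 + 81)/2 = 145/2.
So Σ_{n ∈ Z} |c_n|^2 = 145/2.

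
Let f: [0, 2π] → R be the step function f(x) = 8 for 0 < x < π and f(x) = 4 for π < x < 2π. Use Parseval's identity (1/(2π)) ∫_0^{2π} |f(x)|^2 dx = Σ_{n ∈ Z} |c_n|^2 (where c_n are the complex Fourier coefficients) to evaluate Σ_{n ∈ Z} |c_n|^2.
Σ |c_n|^2 = 40

Parseval equates the L^2 energy of f (normalised by 1/(2π)) with the ℓ^2 sum of its Fourier coefficients: (1/(2π)) ∫_0^{2π} |f|^2 = Σ |c_n|^2.
Compute the left side: (1/(2π)) [∫_0^π 8^2 dx + ∫_π^{2π} 4^2 dx] = (1/(2π)) · (64π + 16π) = (64 + 16)/2 = 40.
So Σ_{n ∈ Z} |c_n|^2 = 40.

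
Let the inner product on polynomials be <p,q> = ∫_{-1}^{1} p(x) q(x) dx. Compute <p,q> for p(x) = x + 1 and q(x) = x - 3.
<p,q> = -16/3

Expand the product: p(x)·q(x) = x^2 - 2*x - 3.
∫_{-1}^{1} of each monomial x^k gives [2/(k+1) if k even, 0 if k odd]. Integrating term-by-term (or equivalently evaluating the antiderivative F(x) = x^3/3 - x^2 - 3*x at the endpoints):
  F(1) − F(−1) = -11/3 − (5/3) = -16/3.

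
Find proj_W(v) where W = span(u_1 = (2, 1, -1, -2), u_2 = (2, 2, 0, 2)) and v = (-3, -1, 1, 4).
proj_W(v) = (-80/29, -32/29, 48/29, 112/29)

Set up U = [u_1 | ... | u_2] ∈ R^(4×2). The projector onto W = col(U) is P = U (U^T U)^(-1) U^T.
Compute U^T U =
  [10, 2]
  [2, 12],
and U^T v = (-16, 0).
Solve U^T U · c = U^T v for the coefficients: c = (-48/29, 8/29). The projection is proj_W(v) = U c.
Check: (v - proj_W(v)) · u_1 = 0  (should be 0).
Check: (v - proj_W(v)) · u_2 = 0  (should be 0).
Result: proj_W(v) = (-80/29, -32/29, 48/29, 112/29).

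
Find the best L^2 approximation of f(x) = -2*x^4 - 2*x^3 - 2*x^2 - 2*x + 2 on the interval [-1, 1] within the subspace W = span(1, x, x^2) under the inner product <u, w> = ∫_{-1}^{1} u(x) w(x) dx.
g(x) = -26*x^2/7 - 16*x/5 + 76/35

The best approximation g ∈ W is the orthogonal projection of f onto W. Writing g = a_0 + a_1 x + a_2 x^2, the coefficients solve the normal equations G · a = b where
  G_{ij} = <φ_i, φ_j> and b_i = <f, φ_i>, with φ_0 = 1, φ_1 = x, φ_2 = x^2.
G =
  [2, 0, 2/3]
  [0, 2/3, 0]
  [2/3, 0, 2/5],
b = (28/15, -32/15, -4/105).
Solving gives a_0 = 76/35, a_1 = -16/5, a_2 = -26/7, so
  g(x) = -26*x^2/7 - 16*x/5 + 76/35.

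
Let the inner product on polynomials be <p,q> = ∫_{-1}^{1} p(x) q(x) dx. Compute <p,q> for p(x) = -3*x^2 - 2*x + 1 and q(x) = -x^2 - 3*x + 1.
<p,q> = 68/15

Expand the product: p(x)·q(x) = 3*x^4 + 11*x^3 + 2*x^2 - 5*x + 1.
∫_{-1}^{1} of each monomial x^k gives [2/(k+1) if k even, 0 if k odd]. Integrating term-by-term (or equivalently evaluating the antiderivative F(x) = 3*x^5/5 + 11*x^4/4 + 2*x^3/3 - 5*x^2/2 + x at the endpoints):
  F(1) − F(−1) = 151/60 − (-121/60) = 68/15.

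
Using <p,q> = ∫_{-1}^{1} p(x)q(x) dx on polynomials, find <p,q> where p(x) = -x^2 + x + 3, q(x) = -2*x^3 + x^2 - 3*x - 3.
<p,q> = -86/5

Expand the product: p(x)·q(x) = 2*x^5 - 3*x^4 - 2*x^3 + 3*x^2 - 12*x - 9.
∫_{-1}^{1} of each monomial x^k gives [2/(k+1) if k even, 0 if k odd]. Integrating term-by-term (or equivalently evaluating the antiderivative F(x) = x^6/3 - 3*x^5/5 - x^4/2 + x^3 - 6*x^2 - 9*x at the endpoints):
  F(1) − F(−1) = -443/30 − (73/30) = -86/5.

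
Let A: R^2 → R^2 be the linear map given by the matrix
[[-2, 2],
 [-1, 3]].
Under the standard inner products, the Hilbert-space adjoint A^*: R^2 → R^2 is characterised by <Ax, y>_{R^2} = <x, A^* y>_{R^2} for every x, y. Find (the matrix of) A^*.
A^* = A^T =
[[-2, -1],
 [2, 3]]

For real matrices with standard dot products, the defining identity <Ax, y> = <x, A^* y> gives (Ax)^T y = x^T (A^*) y, i.e. x^T A^T y = x^T (A^*) y. Since this holds for all x, y, we must have A^* = A^T. Therefore
A^* =
[[-2, -1],
 [2, 3]].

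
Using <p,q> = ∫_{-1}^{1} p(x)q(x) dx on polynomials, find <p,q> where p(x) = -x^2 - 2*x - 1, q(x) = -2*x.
<p,q> = 8/3

Expand the product: p(x)·q(x) = 2*x^3 + 4*x^2 + 2*x.
∫_{-1}^{1} of each monomial x^k gives [2/(k+1) if k even, 0 if k odd]. Integrating term-by-term (or equivalently evaluating the antiderivative F(x) = x^4/2 + 4*x^3/3 + x^2 at the endpoints):
  F(1) − F(−1) = 17/6 − (1/6) = 8/3.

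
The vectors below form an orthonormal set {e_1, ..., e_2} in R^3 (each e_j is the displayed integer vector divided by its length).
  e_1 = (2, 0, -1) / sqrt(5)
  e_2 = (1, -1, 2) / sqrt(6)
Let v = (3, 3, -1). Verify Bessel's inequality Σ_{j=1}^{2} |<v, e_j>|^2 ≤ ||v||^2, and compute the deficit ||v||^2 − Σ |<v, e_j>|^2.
Σ |<v, e_j>|^2 = 157/15; ||v||^2 = 19; deficit = 128/15

Write each e_j = u_j / sqrt(<u_j, u_j>) where u_j is the displayed integer vector. Then <v, e_j> = <v, u_j> / sqrt(<u_j, u_j>), so |<v, e_j>|^2 = <v, u_j>^2 / <u_j, u_j>.
Coefficients: <v, e_1> = 7/sqrt(5), <v, e_2> = -2/sqrt(6).
Square and sum: Σ |<v, e_j>|^2 = 157/15.
Compute ||v||^2 = v·v = 19.
Deficit = 19 − 157/15 = 128/15 ≥ 0, confirming Bessel's inequality. (The deficit equals ||v − Σ <v,e_j> e_j||^2, the squared distance from v to span{e_j}.)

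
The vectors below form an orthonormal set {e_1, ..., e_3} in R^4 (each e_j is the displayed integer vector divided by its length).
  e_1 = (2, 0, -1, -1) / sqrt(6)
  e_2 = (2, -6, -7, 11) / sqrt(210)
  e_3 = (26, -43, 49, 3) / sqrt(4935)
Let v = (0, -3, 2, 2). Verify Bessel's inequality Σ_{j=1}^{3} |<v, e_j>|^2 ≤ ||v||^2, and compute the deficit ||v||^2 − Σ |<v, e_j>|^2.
Σ |<v, e_j>|^2 = 2381/141; ||v||^2 = 17; deficit = 16/141

Write each e_j = u_j / sqrt(<u_j, u_j>) where u_j is the displayed integer vector. Then <v, e_j> = <v, u_j> / sqrt(<u_j, u_j>), so |<v, e_j>|^2 = <v, u_j>^2 / <u_j, u_j>.
Coefficients: <v, e_1> = -4/sqrt(6), <v, e_2> = 26/sqrt(210), <v, e_3> = 233/sqrt(4935).
Square and sum: Σ |<v, e_j>|^2 = 2381/141.
Compute ||v||^2 = v·v = 17.
Deficit = 17 − 2381/141 = 16/141 ≥ 0, confirming Bessel's inequality. (The deficit equals ||v − Σ <v,e_j> e_j||^2, the squared distance from v to span{e_j}.)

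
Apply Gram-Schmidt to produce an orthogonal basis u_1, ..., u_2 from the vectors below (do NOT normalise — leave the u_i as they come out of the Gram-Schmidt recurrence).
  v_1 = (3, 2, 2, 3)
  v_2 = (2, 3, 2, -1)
Orthogonal basis:
  u_1 = (3, 2, 2, 3)
  u_2 = (1/2, 2, 1, -5/2)

Apply the Gram-Schmidt recurrence
  u_1 = v_1
  u_i = v_i − Σ_{j<i} ((v_i · u_j) / (u_j · u_j)) · u_j.

Step by step this gives:
  u_1 = (3, 2, 2, 3)
  u_2 = (1/2, 2, 1, -5/2)

Orthogonality check:
  u_2 · u_1 = 0 (should be 0)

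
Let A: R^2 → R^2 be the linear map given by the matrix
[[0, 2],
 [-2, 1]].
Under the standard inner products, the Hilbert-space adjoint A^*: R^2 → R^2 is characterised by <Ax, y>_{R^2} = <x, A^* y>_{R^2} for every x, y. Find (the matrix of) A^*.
A^* = A^T =
[[0, -2],
 [2, 1]]

For real matrices with standard dot products, the defining identity <Ax, y> = <x, A^* y> gives (Ax)^T y = x^T (A^*) y, i.e. x^T A^T y = x^T (A^*) y. Since this holds for all x, y, we must have A^* = A^T. Therefore
A^* =
[[0, -2],
 [2, 1]].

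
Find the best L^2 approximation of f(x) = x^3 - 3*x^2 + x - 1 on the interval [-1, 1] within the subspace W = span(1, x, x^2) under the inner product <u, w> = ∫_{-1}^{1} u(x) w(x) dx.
g(x) = -3*x^2 + 8*x/5 - 1

The best approximation g ∈ W is the orthogonal projection of f onto W. Writing g = a_0 + a_1 x + a_2 x^2, the coefficients solve the normal equations G · a = b where
  G_{ij} = <φ_i, φ_j> and b_i = <f, φ_i>, with φ_0 = 1, φ_1 = x, φ_2 = x^2.
G =
  [2, 0, 2/3]
  [0, 2/3, 0]
  [2/3, 0, 2/5],
b = (-4, 16/15, -28/15).
Solving gives a_0 = -1, a_1 = 8/5, a_2 = -3, so
  g(x) = -3*x^2 + 8*x/5 - 1.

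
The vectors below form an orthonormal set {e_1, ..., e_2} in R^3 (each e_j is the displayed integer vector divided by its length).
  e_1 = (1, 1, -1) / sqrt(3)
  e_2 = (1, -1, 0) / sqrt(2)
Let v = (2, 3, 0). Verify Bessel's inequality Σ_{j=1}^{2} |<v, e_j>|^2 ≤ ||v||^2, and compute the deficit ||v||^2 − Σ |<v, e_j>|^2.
Σ |<v, e_j>|^2 = 53/6; ||v||^2 = 13; deficit = 25/6

Write each e_j = u_j / sqrt(<u_j, u_j>) where u_j is the displayed integer vector. Then <v, e_j> = <v, u_j> / sqrt(<u_j, u_j>), so |<v, e_j>|^2 = <v, u_j>^2 / <u_j, u_j>.
Coefficients: <v, e_1> = 5/sqrt(3), <v, e_2> = -1/sqrt(2).
Square and sum: Σ |<v, e_j>|^2 = 53/6.
Compute ||v||^2 = v·v = 13.
Deficit = 13 − 53/6 = 25/6 ≥ 0, confirming Bessel's inequality. (The deficit equals ||v − Σ <v,e_j> e_j||^2, the squared distance from v to span{e_j}.)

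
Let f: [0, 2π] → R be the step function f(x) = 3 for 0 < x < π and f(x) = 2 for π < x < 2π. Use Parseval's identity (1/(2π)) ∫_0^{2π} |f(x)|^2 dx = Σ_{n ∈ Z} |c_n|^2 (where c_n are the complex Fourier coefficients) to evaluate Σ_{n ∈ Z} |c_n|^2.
Σ |c_n|^2 = 13/2

Parseval equates the L^2 energy of f (normalised by 1/(2π)) with the ℓ^2 sum of its Fourier coefficients: (1/(2π)) ∫_0^{2π} |f|^2 = Σ |c_n|^2.
Compute the left side: (1/(2π)) [∫_0^π 3^2 dx + ∫_π^{2π} 2^2 dx] = (1/(2π)) · (9π + 4π) = (9 + 4)/2 = 13/2.
So Σ_{n ∈ Z} |c_n|^2 = 13/2.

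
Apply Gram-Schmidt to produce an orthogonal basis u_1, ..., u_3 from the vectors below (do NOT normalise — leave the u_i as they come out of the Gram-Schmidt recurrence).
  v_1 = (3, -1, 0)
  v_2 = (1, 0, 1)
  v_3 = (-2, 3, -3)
Orthogonal basis:
  u_1 = (3, -1, 0)
  u_2 = (1/10, 3/10, 1)
  u_3 = (10/11, 30/11, -10/11)

Apply the Gram-Schmidt recurrence
  u_1 = v_1
  u_i = v_i − Σ_{j<i} ((v_i · u_j) / (u_j · u_j)) · u_j.

Step by step this gives:
  u_1 = (3, -1, 0)
  u_2 = (1/10, 3/10, 1)
  u_3 = (10/11, 30/11, -10/11)

Orthogonality check:
  u_2 · u_1 = 0 (should be 0)
  u_3 · u_1 = 0 (should be 0)
  u_3 · u_2 = 0 (should be 0)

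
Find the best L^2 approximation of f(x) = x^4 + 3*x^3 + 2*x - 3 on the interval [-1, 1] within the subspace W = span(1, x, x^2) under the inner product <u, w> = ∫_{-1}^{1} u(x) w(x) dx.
g(x) = 6*x^2/7 + 19*x/5 - 108/35

The best approximation g ∈ W is the orthogonal projection of f onto W. Writing g = a_0 + a_1 x + a_2 x^2, the coefficients solve the normal equations G · a = b where
  G_{ij} = <φ_i, φ_j> and b_i = <f, φ_i>, with φ_0 = 1, φ_1 = x, φ_2 = x^2.
G =
  [2, 0, 2/3]
  [0, 2/3, 0]
  [2/3, 0, 2/5],
b = (-28/5, 38/15, -12/7).
Solving gives a_0 = -108/35, a_1 = 19/5, a_2 = 6/7, so
  g(x) = 6*x^2/7 + 19*x/5 - 108/35.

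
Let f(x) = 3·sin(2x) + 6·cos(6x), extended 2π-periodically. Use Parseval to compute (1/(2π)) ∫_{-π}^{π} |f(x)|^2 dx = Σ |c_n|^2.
Σ |c_n|^2 = 45/2

Expand |f|^2 and use orthogonality of {sin(nx), cos(mx)} on [-π, π]:
  ∫_{-π}^{π} sin(nx)^2 dx = π, ∫ cos(mx)^2 dx = π, and cross terms integrate to 0.
So ∫_{-π}^{π} f(x)^2 dx = 3^2 · π + 6^2 · π = (9 + 36)π.
Divide by 2π: (9 + 36)/2 = 45/2.
By Parseval, this equals Σ |c_n|^2.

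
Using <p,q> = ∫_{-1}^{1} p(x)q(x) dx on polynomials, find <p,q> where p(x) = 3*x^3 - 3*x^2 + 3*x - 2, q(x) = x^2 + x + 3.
<p,q> = -52/3

Expand the product: p(x)·q(x) = 3*x^5 + 9*x^3 - 8*x^2 + 7*x - 6.
∫_{-1}^{1} of each monomial x^k gives [2/(k+1) if k even, 0 if k odd]. Integrating term-by-term (or equivalently evaluating the antiderivative F(x) = x^6/2 + 9*x^4/4 - 8*x^3/3 + 7*x^2/2 - 6*x at the endpoints):
  F(1) − F(−1) = -29/12 − (179/12) = -52/3.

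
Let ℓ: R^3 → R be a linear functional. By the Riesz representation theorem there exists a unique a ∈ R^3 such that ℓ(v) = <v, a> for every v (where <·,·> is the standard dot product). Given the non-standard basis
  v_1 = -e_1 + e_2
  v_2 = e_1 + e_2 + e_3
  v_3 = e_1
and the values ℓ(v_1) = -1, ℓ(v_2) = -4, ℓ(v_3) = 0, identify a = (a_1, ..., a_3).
a = (0, -1, -3)

Write a = (a_1, ..., a_3) in the standard basis. For each basis vector v_i, ℓ(v_i) = <v_i, a> is a linear equation in the a_j's. Collect the n equations into a matrix system V a = ℓ, where row i of V is v_i (expressed in the standard basis). Since V is invertible (lower-triangular with 1s on the diagonal, up to permutation), solve by back-substitution:
  V =
[[-1, 1, 0],
 [1, 1, 1],
 [1, 0, 0]]
  V a = (-1, -4, 0)
Solving gives a = (0, -1, -3).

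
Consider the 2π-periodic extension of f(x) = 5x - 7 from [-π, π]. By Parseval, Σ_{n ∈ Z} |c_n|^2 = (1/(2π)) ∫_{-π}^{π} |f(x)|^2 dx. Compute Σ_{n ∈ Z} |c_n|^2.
Σ |c_n|^2 = 25π^2/3 + 49

Expand and integrate term by term over [-π, π]:
  ∫ (5x)^2 dx = 25·(2π^3/3); ∫ 2·5·(-7)·x dx = 0 (odd integrand); ∫ (-7)^2 dx = 49·2π.
So (1/(2π)) ∫_{-π}^{π} (5x - 7)^2 dx = 25π^2/3 + 49 = 25π^2/3 + 49.
Parseval ⇒ Σ |c_n|^2 = 25π^2/3 + 49.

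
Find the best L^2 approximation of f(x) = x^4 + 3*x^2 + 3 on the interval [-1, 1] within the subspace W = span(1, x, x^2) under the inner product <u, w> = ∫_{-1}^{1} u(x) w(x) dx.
g(x) = 27*x^2/7 + 102/35

The best approximation g ∈ W is the orthogonal projection of f onto W. Writing g = a_0 + a_1 x + a_2 x^2, the coefficients solve the normal equations G · a = b where
  G_{ij} = <φ_i, φ_j> and b_i = <f, φ_i>, with φ_0 = 1, φ_1 = x, φ_2 = x^2.
G =
  [2, 0, 2/3]
  [0, 2/3, 0]
  [2/3, 0, 2/5],
b = (42/5, 0, 122/35).
Solving gives a_0 = 102/35, a_1 = 0, a_2 = 27/7, so
  g(x) = 27*x^2/7 + 102/35.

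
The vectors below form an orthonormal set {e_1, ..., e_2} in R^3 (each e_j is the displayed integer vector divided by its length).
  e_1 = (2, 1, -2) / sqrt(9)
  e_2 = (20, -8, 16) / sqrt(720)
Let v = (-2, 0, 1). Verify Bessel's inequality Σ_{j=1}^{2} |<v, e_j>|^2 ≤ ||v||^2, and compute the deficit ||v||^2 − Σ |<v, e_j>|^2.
Σ |<v, e_j>|^2 = 24/5; ||v||^2 = 5; deficit = 1/5

Write each e_j = u_j / sqrt(<u_j, u_j>) where u_j is the displayed integer vector. Then <v, e_j> = <v, u_j> / sqrt(<u_j, u_j>), so |<v, e_j>|^2 = <v, u_j>^2 / <u_j, u_j>.
Coefficients: <v, e_1> = -6/sqrt(9), <v, e_2> = -24/sqrt(720).
Square and sum: Σ |<v, e_j>|^2 = 24/5.
Compute ||v||^2 = v·v = 5.
Deficit = 5 − 24/5 = 1/5 ≥ 0, confirming Bessel's inequality. (The deficit equals ||v − Σ <v,e_j> e_j||^2, the squared distance from v to span{e_j}.)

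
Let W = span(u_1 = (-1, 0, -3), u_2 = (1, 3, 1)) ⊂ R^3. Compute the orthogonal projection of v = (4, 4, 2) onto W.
proj_W(v) = (89/47, 210/47, 127/47)

Set up U = [u_1 | ... | u_2] ∈ R^(3×2). The projector onto W = col(U) is P = U (U^T U)^(-1) U^T.
Compute U^T U =
  [10, -4]
  [-4, 11],
and U^T v = (-10, 18).
Solve U^T U · c = U^T v for the coefficients: c = (-19/47, 70/47). The projection is proj_W(v) = U c.
Check: (v - proj_W(v)) · u_1 = 0  (should be 0).
Check: (v - proj_W(v)) · u_2 = 0  (should be 0).
Result: proj_W(v) = (89/47, 210/47, 127/47).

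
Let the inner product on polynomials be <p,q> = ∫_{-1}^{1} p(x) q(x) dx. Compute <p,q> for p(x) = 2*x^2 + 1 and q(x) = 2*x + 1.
<p,q> = 10/3

Expand the product: p(x)·q(x) = 4*x^3 + 2*x^2 + 2*x + 1.
∫_{-1}^{1} of each monomial x^k gives [2/(k+1) if k even, 0 if k odd]. Integrating term-by-term (or equivalently evaluating the antiderivative F(x) = x^4 + 2*x^3/3 + x^2 + x at the endpoints):
  F(1) − F(−1) = 11/3 − (1/3) = 10/3.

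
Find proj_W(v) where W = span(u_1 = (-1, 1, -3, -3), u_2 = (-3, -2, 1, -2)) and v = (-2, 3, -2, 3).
proj_W(v) = (109/86, 101/86, -93/86, 33/86)

Set up U = [u_1 | ... | u_2] ∈ R^(4×2). The projector onto W = col(U) is P = U (U^T U)^(-1) U^T.
Compute U^T U =
  [20, 4]
  [4, 18],
and U^T v = (2, -8).
Solve U^T U · c = U^T v for the coefficients: c = (17/86, -21/43). The projection is proj_W(v) = U c.
Check: (v - proj_W(v)) · u_1 = 0  (should be 0).
Check: (v - proj_W(v)) · u_2 = 0  (should be 0).
Result: proj_W(v) = (109/86, 101/86, -93/86, 33/86).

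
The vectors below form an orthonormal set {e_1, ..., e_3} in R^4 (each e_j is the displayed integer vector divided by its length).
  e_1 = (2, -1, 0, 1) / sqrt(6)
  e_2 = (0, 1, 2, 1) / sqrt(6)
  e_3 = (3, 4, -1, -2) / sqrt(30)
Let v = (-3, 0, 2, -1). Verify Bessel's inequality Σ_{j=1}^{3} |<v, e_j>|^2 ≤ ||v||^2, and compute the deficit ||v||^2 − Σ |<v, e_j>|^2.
Σ |<v, e_j>|^2 = 371/30; ||v||^2 = 14; deficit = 49/30

Write each e_j = u_j / sqrt(<u_j, u_j>) where u_j is the displayed integer vector. Then <v, e_j> = <v, u_j> / sqrt(<u_j, u_j>), so |<v, e_j>|^2 = <v, u_j>^2 / <u_j, u_j>.
Coefficients: <v, e_1> = -7/sqrt(6), <v, e_2> = 3/sqrt(6), <v, e_3> = -9/sqrt(30).
Square and sum: Σ |<v, e_j>|^2 = 371/30.
Compute ||v||^2 = v·v = 14.
Deficit = 14 − 371/30 = 49/30 ≥ 0, confirming Bessel's inequality. (The deficit equals ||v − Σ <v,e_j> e_j||^2, the squared distance from v to span{e_j}.)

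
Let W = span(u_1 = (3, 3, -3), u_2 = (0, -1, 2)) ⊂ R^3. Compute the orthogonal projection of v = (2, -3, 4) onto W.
proj_W(v) = (4/3, -5/3, 14/3)

Set up U = [u_1 | ... | u_2] ∈ R^(3×2). The projector onto W = col(U) is P = U (U^T U)^(-1) U^T.
Compute U^T U =
  [27, -9]
  [-9, 5],
and U^T v = (-15, 11).
Solve U^T U · c = U^T v for the coefficients: c = (4/9, 3). The projection is proj_W(v) = U c.
Check: (v - proj_W(v)) · u_1 = 0  (should be 0).
Check: (v - proj_W(v)) · u_2 = 0  (should be 0).
Result: proj_W(v) = (4/3, -5/3, 14/3).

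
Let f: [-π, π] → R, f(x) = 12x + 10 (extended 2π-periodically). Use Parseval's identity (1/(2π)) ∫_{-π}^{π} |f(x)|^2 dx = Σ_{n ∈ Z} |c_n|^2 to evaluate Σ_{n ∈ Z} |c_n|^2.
Σ |c_n|^2 = 48π^2 + 100

Expand and integrate term by term over [-π, π]:
  ∫ (12x)^2 dx = 144·(2π^3/3); ∫ 2·12·(10)·x dx = 0 (odd integrand); ∫ 10^2 dx = 100·2π.
So (1/(2π)) ∫_{-π}^{π} (12x + 10)^2 dx = 144π^2/3 + 100 = 48π^2 + 100.
Parseval ⇒ Σ |c_n|^2 = 48π^2 + 100.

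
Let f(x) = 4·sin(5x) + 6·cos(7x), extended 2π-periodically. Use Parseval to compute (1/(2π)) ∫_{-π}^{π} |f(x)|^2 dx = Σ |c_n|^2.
Σ |c_n|^2 = 26

Expand |f|^2 and use orthogonality of {sin(nx), cos(mx)} on [-π, π]:
  ∫_{-π}^{π} sin(nx)^2 dx = π, ∫ cos(mx)^2 dx = π, and cross terms integrate to 0.
So ∫_{-π}^{π} f(x)^2 dx = 4^2 · π + 6^2 · π = (16 + 36)π.
Divide by 2π: (16 + 36)/2 = 26.
By Parseval, this equals Σ |c_n|^2.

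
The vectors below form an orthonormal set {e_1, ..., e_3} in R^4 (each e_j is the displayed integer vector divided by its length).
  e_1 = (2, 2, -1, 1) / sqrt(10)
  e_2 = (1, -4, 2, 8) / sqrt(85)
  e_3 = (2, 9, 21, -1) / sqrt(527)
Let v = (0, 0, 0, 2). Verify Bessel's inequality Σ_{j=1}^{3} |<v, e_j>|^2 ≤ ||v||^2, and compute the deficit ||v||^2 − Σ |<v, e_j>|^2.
Σ |<v, e_j>|^2 = 106/31; ||v||^2 = 4; deficit = 18/31

Write each e_j = u_j / sqrt(<u_j, u_j>) where u_j is the displayed integer vector. Then <v, e_j> = <v, u_j> / sqrt(<u_j, u_j>), so |<v, e_j>|^2 = <v, u_j>^2 / <u_j, u_j>.
Coefficients: <v, e_1> = 2/sqrt(10), <v, e_2> = 16/sqrt(85), <v, e_3> = -2/sqrt(527).
Square and sum: Σ |<v, e_j>|^2 = 106/31.
Compute ||v||^2 = v·v = 4.
Deficit = 4 − 106/31 = 18/31 ≥ 0, confirming Bessel's inequality. (The deficit equals ||v − Σ <v,e_j> e_j||^2, the squared distance from v to span{e_j}.)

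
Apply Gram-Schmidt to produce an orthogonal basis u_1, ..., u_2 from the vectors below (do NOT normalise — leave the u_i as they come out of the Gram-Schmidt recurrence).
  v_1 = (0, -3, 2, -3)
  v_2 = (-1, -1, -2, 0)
Orthogonal basis:
  u_1 = (0, -3, 2, -3)
  u_2 = (-1, -25/22, -21/11, -3/22)

Apply the Gram-Schmidt recurrence
  u_1 = v_1
  u_i = v_i − Σ_{j<i} ((v_i · u_j) / (u_j · u_j)) · u_j.

Step by step this gives:
  u_1 = (0, -3, 2, -3)
  u_2 = (-1, -25/22, -21/11, -3/22)

Orthogonality check:
  u_2 · u_1 = 0 (should be 0)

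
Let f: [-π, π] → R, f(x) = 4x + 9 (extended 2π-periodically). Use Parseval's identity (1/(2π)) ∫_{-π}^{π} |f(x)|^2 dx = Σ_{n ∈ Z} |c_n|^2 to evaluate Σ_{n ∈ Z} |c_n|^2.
Σ |c_n|^2 = 16π^2/3 + 81

Expand and integrate term by term over [-π, π]:
  ∫ (4x)^2 dx = 16·(2π^3/3); ∫ 2·4·(9)·x dx = 0 (odd integrand); ∫ 9^2 dx = 81·2π.
So (1/(2π)) ∫_{-π}^{π} (4x + 9)^2 dx = 16π^2/3 + 81 = 16π^2/3 + 81.
Parseval ⇒ Σ |c_n|^2 = 16π^2/3 + 81.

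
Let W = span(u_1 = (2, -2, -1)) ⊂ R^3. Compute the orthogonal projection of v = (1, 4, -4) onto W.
proj_W(v) = (-4/9, 4/9, 2/9)

Set up U = [u_1 | ... | u_1] ∈ R^(3×1). The projector onto W = col(U) is P = U (U^T U)^(-1) U^T.
Compute U^T U =
  [9],
and U^T v = (-2).
Solve U^T U · c = U^T v for the coefficients: c = (-2/9). The projection is proj_W(v) = U c.
Check: (v - proj_W(v)) · u_1 = 0  (should be 0).
Result: proj_W(v) = (-4/9, 4/9, 2/9).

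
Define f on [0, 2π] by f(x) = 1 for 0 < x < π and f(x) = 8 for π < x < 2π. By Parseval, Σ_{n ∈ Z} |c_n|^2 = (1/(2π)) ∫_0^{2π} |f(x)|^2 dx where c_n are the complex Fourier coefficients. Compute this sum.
Σ |c_n|^2 = 65/2

Parseval equates the L^2 energy of f (normalised by 1/(2π)) with the ℓ^2 sum of its Fourier coefficients: (1/(2π)) ∫_0^{2π} |f|^2 = Σ |c_n|^2.
Compute the left side: (1/(2π)) [∫_0^π 1^2 dx + ∫_π^{2π} 8^2 dx] = (1/(2π)) · (1π + 64π) = (1 + 64)/2 = 65/2.
So Σ_{n ∈ Z} |c_n|^2 = 65/2.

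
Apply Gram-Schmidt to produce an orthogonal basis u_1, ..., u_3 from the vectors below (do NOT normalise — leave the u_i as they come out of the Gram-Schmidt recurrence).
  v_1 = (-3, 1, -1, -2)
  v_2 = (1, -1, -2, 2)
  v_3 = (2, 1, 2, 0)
Orthogonal basis:
  u_1 = (-3, 1, -1, -2)
  u_2 = (-1/5, -3/5, -12/5, 6/5)
  u_3 = (17/38, 115/114, -17/57, -1/57)

Apply the Gram-Schmidt recurrence
  u_1 = v_1
  u_i = v_i − Σ_{j<i} ((v_i · u_j) / (u_j · u_j)) · u_j.

Step by step this gives:
  u_1 = (-3, 1, -1, -2)
  u_2 = (-1/5, -3/5, -12/5, 6/5)
  u_3 = (17/38, 115/114, -17/57, -1/57)

Orthogonality check:
  u_2 · u_1 = 0 (should be 0)
  u_3 · u_1 = 0 (should be 0)
  u_3 · u_2 = 0 (should be 0)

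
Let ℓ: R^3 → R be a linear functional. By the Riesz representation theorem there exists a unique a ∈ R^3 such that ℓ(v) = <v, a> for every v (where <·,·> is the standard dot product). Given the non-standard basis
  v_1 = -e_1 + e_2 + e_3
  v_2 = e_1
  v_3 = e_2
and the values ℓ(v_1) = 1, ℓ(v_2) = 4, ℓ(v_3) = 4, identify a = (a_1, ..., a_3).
a = (4, 4, 1)

Write a = (a_1, ..., a_3) in the standard basis. For each basis vector v_i, ℓ(v_i) = <v_i, a> is a linear equation in the a_j's. Collect the n equations into a matrix system V a = ℓ, where row i of V is v_i (expressed in the standard basis). Since V is invertible (lower-triangular with 1s on the diagonal, up to permutation), solve by back-substitution:
  V =
[[-1, 1, 1],
 [1, 0, 0],
 [0, 1, 0]]
  V a = (1, 4, 4)
Solving gives a = (4, 4, 1).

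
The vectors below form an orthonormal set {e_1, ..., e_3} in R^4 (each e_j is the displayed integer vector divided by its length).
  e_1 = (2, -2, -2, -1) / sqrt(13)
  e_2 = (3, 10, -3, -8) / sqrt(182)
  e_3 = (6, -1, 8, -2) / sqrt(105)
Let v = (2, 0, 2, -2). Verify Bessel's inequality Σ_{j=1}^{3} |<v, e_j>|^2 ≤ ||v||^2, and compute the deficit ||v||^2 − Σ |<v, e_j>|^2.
Σ |<v, e_j>|^2 = 172/15; ||v||^2 = 12; deficit = 8/15

Write each e_j = u_j / sqrt(<u_j, u_j>) where u_j is the displayed integer vector. Then <v, e_j> = <v, u_j> / sqrt(<u_j, u_j>), so |<v, e_j>|^2 = <v, u_j>^2 / <u_j, u_j>.
Coefficients: <v, e_1> = 2/sqrt(13), <v, e_2> = 16/sqrt(182), <v, e_3> = 32/sqrt(105).
Square and sum: Σ |<v, e_j>|^2 = 172/15.
Compute ||v||^2 = v·v = 12.
Deficit = 12 − 172/15 = 8/15 ≥ 0, confirming Bessel's inequality. (The deficit equals ||v − Σ <v,e_j> e_j||^2, the squared distance from v to span{e_j}.)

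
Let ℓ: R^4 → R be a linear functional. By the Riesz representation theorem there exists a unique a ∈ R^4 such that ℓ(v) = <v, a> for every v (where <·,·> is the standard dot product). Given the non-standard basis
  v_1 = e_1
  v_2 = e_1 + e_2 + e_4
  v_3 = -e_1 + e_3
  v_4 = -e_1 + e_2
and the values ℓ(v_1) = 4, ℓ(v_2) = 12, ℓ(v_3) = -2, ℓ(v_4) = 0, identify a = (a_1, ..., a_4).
a = (4, 4, 2, 4)

Write a = (a_1, ..., a_4) in the standard basis. For each basis vector v_i, ℓ(v_i) = <v_i, a> is a linear equation in the a_j's. Collect the n equations into a matrix system V a = ℓ, where row i of V is v_i (expressed in the standard basis). Since V is invertible (lower-triangular with 1s on the diagonal, up to permutation), solve by back-substitution:
  V =
[[1, 0, 0, 0],
 [1, 1, 0, 1],
 [-1, 0, 1, 0],
 [-1, 1, 0, 0]]
  V a = (4, 12, -2, 0)
Solving gives a = (4, 4, 2, 4).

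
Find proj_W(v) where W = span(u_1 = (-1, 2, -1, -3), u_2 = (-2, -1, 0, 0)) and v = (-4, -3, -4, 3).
proj_W(v) = (-59/15, -47/15, 7/15, 7/5)

Set up U = [u_1 | ... | u_2] ∈ R^(4×2). The projector onto W = col(U) is P = U (U^T U)^(-1) U^T.
Compute U^T U =
  [15, 0]
  [0, 5],
and U^T v = (-7, 11).
Solve U^T U · c = U^T v for the coefficients: c = (-7/15, 11/5). The projection is proj_W(v) = U c.
Check: (v - proj_W(v)) · u_1 = 0  (should be 0).
Check: (v - proj_W(v)) · u_2 = 0  (should be 0).
Result: proj_W(v) = (-59/15, -47/15, 7/15, 7/5).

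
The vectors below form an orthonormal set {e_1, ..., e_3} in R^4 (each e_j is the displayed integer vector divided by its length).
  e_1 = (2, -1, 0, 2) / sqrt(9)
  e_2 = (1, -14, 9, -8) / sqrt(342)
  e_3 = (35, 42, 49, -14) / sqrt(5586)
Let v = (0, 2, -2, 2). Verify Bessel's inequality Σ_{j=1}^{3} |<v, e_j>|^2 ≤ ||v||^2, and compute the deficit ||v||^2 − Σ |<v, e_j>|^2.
Σ |<v, e_j>|^2 = 12; ||v||^2 = 12; deficit = 0

Write each e_j = u_j / sqrt(<u_j, u_j>) where u_j is the displayed integer vector. Then <v, e_j> = <v, u_j> / sqrt(<u_j, u_j>), so |<v, e_j>|^2 = <v, u_j>^2 / <u_j, u_j>.
Coefficients: <v, e_1> = 2/sqrt(9), <v, e_2> = -62/sqrt(342), <v, e_3> = -42/sqrt(5586).
Square and sum: Σ |<v, e_j>|^2 = 12.
Compute ||v||^2 = v·v = 12.
Deficit = 12 − 12 = 0 ≥ 0, confirming Bessel's inequality. (The deficit equals ||v − Σ <v,e_j> e_j||^2, the squared distance from v to span{e_j}.)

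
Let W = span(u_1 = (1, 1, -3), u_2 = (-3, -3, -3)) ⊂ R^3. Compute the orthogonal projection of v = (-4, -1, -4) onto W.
proj_W(v) = (-5/2, -5/2, -4)

Set up U = [u_1 | ... | u_2] ∈ R^(3×2). The projector onto W = col(U) is P = U (U^T U)^(-1) U^T.
Compute U^T U =
  [11, 3]
  [3, 27],
and U^T v = (7, 27).
Solve U^T U · c = U^T v for the coefficients: c = (3/8, 23/24). The projection is proj_W(v) = U c.
Check: (v - proj_W(v)) · u_1 = 0  (should be 0).
Check: (v - proj_W(v)) · u_2 = 0  (should be 0).
Result: proj_W(v) = (-5/2, -5/2, -4).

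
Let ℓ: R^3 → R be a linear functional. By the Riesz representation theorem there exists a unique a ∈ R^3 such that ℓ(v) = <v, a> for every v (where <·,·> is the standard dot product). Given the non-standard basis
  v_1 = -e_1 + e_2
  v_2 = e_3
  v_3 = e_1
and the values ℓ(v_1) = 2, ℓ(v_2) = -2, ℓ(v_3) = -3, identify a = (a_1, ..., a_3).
a = (-3, -1, -2)

Write a = (a_1, ..., a_3) in the standard basis. For each basis vector v_i, ℓ(v_i) = <v_i, a> is a linear equation in the a_j's. Collect the n equations into a matrix system V a = ℓ, where row i of V is v_i (expressed in the standard basis). Since V is invertible (lower-triangular with 1s on the diagonal, up to permutation), solve by back-substitution:
  V =
[[-1, 1, 0],
 [0, 0, 1],
 [1, 0, 0]]
  V a = (2, -2, -3)
Solving gives a = (-3, -1, -2).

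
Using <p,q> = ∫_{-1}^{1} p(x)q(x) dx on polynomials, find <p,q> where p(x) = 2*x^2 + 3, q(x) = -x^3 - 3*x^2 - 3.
<p,q> = -152/5

Expand the product: p(x)·q(x) = -2*x^5 - 6*x^4 - 3*x^3 - 15*x^2 - 9.
∫_{-1}^{1} of each monomial x^k gives [2/(k+1) if k even, 0 if k odd]. Integrating term-by-term (or equivalently evaluating the antiderivative F(x) = -x^6/3 - 6*x^5/5 - 3*x^4/4 - 5*x^3 - 9*x at the endpoints):
  F(1) − F(−1) = -977/60 − (847/60) = -152/5.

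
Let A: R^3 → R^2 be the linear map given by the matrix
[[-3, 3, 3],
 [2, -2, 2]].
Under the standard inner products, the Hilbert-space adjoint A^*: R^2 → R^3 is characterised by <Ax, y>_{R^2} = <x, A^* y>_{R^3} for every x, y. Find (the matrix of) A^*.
A^* = A^T =
[[-3, 2],
 [3, -2],
 [3, 2]]

For real matrices with standard dot products, the defining identity <Ax, y> = <x, A^* y> gives (Ax)^T y = x^T (A^*) y, i.e. x^T A^T y = x^T (A^*) y. Since this holds for all x, y, we must have A^* = A^T. Therefore
A^* =
[[-3, 2],
 [3, -2],
 [3, 2]].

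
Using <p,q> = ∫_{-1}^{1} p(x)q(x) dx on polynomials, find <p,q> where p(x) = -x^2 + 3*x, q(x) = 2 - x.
<p,q> = -10/3

Expand the product: p(x)·q(x) = x^3 - 5*x^2 + 6*x.
∫_{-1}^{1} of each monomial x^k gives [2/(k+1) if k even, 0 if k odd]. Integrating term-by-term (or equivalently evaluating the antiderivative F(x) = x^4/4 - 5*x^3/3 + 3*x^2 at the endpoints):
  F(1) − F(−1) = 19/12 − (59/12) = -10/3.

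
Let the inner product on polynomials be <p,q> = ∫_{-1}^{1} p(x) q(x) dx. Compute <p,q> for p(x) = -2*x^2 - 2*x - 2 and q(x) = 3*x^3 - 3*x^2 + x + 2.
<p,q> = -8

Expand the product: p(x)·q(x) = -6*x^5 - 2*x^3 - 6*x - 4.
∫_{-1}^{1} of each monomial x^k gives [2/(k+1) if k even, 0 if k odd]. Integrating term-by-term (or equivalently evaluating the antiderivative F(x) = -x^6 - x^4/2 - 3*x^2 - 4*x at the endpoints):
  F(1) − F(−1) = -17/2 − (-1/2) = -8.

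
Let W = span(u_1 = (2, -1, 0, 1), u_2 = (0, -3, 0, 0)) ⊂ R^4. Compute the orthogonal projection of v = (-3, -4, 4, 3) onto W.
proj_W(v) = (-6/5, -4, 0, -3/5)

Set up U = [u_1 | ... | u_2] ∈ R^(4×2). The projector onto W = col(U) is P = U (U^T U)^(-1) U^T.
Compute U^T U =
  [6, 3]
  [3, 9],
and U^T v = (1, 12).
Solve U^T U · c = U^T v for the coefficients: c = (-3/5, 23/15). The projection is proj_W(v) = U c.
Check: (v - proj_W(v)) · u_1 = 0  (should be 0).
Check: (v - proj_W(v)) · u_2 = 0  (should be 0).
Result: proj_W(v) = (-6/5, -4, 0, -3/5).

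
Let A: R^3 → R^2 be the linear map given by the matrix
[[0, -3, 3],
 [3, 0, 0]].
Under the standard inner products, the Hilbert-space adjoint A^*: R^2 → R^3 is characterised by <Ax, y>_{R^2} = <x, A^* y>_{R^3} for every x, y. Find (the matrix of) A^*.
A^* = A^T =
[[0, 3],
 [-3, 0],
 [3, 0]]

For real matrices with standard dot products, the defining identity <Ax, y> = <x, A^* y> gives (Ax)^T y = x^T (A^*) y, i.e. x^T A^T y = x^T (A^*) y. Since this holds for all x, y, we must have A^* = A^T. Therefore
A^* =
[[0, 3],
 [-3, 0],
 [3, 0]].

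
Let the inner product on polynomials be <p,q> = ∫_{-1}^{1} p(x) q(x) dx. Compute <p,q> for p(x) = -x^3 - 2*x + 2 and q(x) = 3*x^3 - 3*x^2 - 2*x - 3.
<p,q> = -1658/105

Expand the product: p(x)·q(x) = -3*x^6 + 3*x^5 - 4*x^4 + 15*x^3 - 2*x^2 + 2*x - 6.
∫_{-1}^{1} of each monomial x^k gives [2/(k+1) if k even, 0 if k odd]. Integrating term-by-term (or equivalently evaluating the antiderivative F(x) = -3*x^7/7 + x^6/2 - 4*x^5/5 + 15*x^4/4 - 2*x^3/3 + x^2 - 6*x at the endpoints):
  F(1) − F(−1) = -1111/420 − (5521/420) = -1658/105.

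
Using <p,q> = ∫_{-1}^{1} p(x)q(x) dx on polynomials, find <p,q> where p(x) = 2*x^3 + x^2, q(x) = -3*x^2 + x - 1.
<p,q> = -16/15

Expand the product: p(x)·q(x) = -6*x^5 - x^4 - x^3 - x^2.
∫_{-1}^{1} of each monomial x^k gives [2/(k+1) if k even, 0 if k odd]. Integrating term-by-term (or equivalently evaluating the antiderivative F(x) = -x^6 - x^5/5 - x^4/4 - x^3/3 at the endpoints):
  F(1) − F(−1) = -107/60 − (-43/60) = -16/15.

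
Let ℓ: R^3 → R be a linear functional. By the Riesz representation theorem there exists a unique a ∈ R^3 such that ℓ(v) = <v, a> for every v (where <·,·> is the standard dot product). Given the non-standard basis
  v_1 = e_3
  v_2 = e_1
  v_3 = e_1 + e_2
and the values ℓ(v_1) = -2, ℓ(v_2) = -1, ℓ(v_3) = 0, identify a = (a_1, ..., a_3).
a = (-1, 1, -2)

Write a = (a_1, ..., a_3) in the standard basis. For each basis vector v_i, ℓ(v_i) = <v_i, a> is a linear equation in the a_j's. Collect the n equations into a matrix system V a = ℓ, where row i of V is v_i (expressed in the standard basis). Since V is invertible (lower-triangular with 1s on the diagonal, up to permutation), solve by back-substitution:
  V =
[[0, 0, 1],
 [1, 0, 0],
 [1, 1, 0]]
  V a = (-2, -1, 0)
Solving gives a = (-1, 1, -2).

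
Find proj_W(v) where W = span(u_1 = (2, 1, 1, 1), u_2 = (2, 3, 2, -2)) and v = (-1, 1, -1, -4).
proj_W(v) = (-12/7, 1, 1/14, -51/14)

Set up U = [u_1 | ... | u_2] ∈ R^(4×2). The projector onto W = col(U) is P = U (U^T U)^(-1) U^T.
Compute U^T U =
  [7, 7]
  [7, 21],
and U^T v = (-6, 7).
Solve U^T U · c = U^T v for the coefficients: c = (-25/14, 13/14). The projection is proj_W(v) = U c.
Check: (v - proj_W(v)) · u_1 = 0  (should be 0).
Check: (v - proj_W(v)) · u_2 = 0  (should be 0).
Result: proj_W(v) = (-12/7, 1, 1/14, -51/14).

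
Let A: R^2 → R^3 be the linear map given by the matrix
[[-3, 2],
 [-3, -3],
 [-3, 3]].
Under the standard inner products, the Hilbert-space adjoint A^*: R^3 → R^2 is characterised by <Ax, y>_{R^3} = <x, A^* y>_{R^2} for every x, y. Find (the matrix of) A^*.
A^* = A^T =
[[-3, -3, -3],
 [2, -3, 3]]

For real matrices with standard dot products, the defining identity <Ax, y> = <x, A^* y> gives (Ax)^T y = x^T (A^*) y, i.e. x^T A^T y = x^T (A^*) y. Since this holds for all x, y, we must have A^* = A^T. Therefore
A^* =
[[-3, -3, -3],
 [2, -3, 3]].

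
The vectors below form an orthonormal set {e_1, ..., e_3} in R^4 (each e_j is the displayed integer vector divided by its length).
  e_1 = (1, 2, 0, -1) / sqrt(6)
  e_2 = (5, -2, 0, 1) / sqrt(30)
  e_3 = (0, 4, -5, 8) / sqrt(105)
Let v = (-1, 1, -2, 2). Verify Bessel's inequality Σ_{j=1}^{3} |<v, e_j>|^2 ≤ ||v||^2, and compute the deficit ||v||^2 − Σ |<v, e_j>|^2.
Σ |<v, e_j>|^2 = 67/7; ||v||^2 = 10; deficit = 3/7

Write each e_j = u_j / sqrt(<u_j, u_j>) where u_j is the displayed integer vector. Then <v, e_j> = <v, u_j> / sqrt(<u_j, u_j>), so |<v, e_j>|^2 = <v, u_j>^2 / <u_j, u_j>.
Coefficients: <v, e_1> = -1/sqrt(6), <v, e_2> = -5/sqrt(30), <v, e_3> = 30/sqrt(105).
Square and sum: Σ |<v, e_j>|^2 = 67/7.
Compute ||v||^2 = v·v = 10.
Deficit = 10 − 67/7 = 3/7 ≥ 0, confirming Bessel's inequality. (The deficit equals ||v − Σ <v,e_j> e_j||^2, the squared distance from v to span{e_j}.)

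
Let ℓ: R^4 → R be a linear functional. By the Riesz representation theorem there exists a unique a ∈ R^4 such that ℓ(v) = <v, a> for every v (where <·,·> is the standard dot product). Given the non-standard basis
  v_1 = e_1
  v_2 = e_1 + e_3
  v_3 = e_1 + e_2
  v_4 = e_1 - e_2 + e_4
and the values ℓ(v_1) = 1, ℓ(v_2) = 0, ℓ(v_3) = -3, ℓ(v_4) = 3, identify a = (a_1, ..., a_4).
a = (1, -4, -1, -2)

Write a = (a_1, ..., a_4) in the standard basis. For each basis vector v_i, ℓ(v_i) = <v_i, a> is a linear equation in the a_j's. Collect the n equations into a matrix system V a = ℓ, where row i of V is v_i (expressed in the standard basis). Since V is invertible (lower-triangular with 1s on the diagonal, up to permutation), solve by back-substitution:
  V =
[[1, 0, 0, 0],
 [1, 0, 1, 0],
 [1, 1, 0, 0],
 [1, -1, 0, 1]]
  V a = (1, 0, -3, 3)
Solving gives a = (1, -4, -1, -2).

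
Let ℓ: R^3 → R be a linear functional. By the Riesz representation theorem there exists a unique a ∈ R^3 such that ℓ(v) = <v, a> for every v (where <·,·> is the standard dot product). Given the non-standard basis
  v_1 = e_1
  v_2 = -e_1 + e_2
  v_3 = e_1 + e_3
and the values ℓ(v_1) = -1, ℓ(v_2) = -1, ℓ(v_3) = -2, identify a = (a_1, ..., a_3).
a = (-1, -2, -1)

Write a = (a_1, ..., a_3) in the standard basis. For each basis vector v_i, ℓ(v_i) = <v_i, a> is a linear equation in the a_j's. Collect the n equations into a matrix system V a = ℓ, where row i of V is v_i (expressed in the standard basis). Since V is invertible (lower-triangular with 1s on the diagonal, up to permutation), solve by back-substitution:
  V =
[[1, 0, 0],
 [-1, 1, 0],
 [1, 0, 1]]
  V a = (-1, -1, -2)
Solving gives a = (-1, -2, -1).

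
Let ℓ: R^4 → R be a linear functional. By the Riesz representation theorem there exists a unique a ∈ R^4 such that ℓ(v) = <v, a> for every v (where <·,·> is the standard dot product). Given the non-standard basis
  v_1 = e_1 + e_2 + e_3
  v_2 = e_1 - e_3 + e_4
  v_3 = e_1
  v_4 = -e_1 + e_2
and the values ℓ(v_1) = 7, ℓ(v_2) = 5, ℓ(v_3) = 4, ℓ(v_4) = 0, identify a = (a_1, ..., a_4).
a = (4, 4, -1, 0)

Write a = (a_1, ..., a_4) in the standard basis. For each basis vector v_i, ℓ(v_i) = <v_i, a> is a linear equation in the a_j's. Collect the n equations into a matrix system V a = ℓ, where row i of V is v_i (expressed in the standard basis). Since V is invertible (lower-triangular with 1s on the diagonal, up to permutation), solve by back-substitution:
  V =
[[1, 1, 1, 0],
 [1, 0, -1, 1],
 [1, 0, 0, 0],
 [-1, 1, 0, 0]]
  V a = (7, 5, 4, 0)
Solving gives a = (4, 4, -1, 0).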